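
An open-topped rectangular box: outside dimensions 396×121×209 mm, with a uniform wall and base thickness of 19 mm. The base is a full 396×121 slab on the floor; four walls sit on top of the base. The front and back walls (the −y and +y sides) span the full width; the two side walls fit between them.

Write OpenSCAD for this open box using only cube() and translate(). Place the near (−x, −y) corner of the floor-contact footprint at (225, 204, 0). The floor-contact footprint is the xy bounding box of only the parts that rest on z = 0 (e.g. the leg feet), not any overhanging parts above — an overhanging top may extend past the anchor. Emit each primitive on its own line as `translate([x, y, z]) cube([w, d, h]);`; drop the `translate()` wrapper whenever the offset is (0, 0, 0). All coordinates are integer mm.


translate([225, 204, 0]) cube([396, 121, 19]);
translate([225, 204, 19]) cube([396, 19, 190]);
translate([225, 306, 19]) cube([396, 19, 190]);
translate([225, 223, 19]) cube([19, 83, 190]);
translate([602, 223, 19]) cube([19, 83, 190]);


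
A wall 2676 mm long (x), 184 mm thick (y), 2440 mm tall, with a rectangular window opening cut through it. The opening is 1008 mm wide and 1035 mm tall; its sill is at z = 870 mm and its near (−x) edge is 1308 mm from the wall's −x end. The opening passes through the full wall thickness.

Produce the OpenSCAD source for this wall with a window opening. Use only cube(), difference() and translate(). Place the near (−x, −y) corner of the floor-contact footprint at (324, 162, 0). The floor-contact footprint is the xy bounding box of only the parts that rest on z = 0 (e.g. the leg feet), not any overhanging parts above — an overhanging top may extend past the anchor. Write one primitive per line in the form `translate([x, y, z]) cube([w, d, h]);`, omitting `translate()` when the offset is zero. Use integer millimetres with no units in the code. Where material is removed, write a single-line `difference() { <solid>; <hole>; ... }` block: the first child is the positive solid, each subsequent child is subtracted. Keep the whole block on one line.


difference() { translate([324, 162, 0]) cube([2676, 184, 2440]); translate([1632, 162, 870]) cube([1008, 184, 1035]); }


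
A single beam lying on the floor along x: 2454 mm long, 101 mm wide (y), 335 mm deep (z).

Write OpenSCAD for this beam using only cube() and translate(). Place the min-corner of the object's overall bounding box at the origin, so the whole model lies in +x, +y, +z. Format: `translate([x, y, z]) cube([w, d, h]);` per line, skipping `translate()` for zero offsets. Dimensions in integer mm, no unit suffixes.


cube([2454, 101, 335]);


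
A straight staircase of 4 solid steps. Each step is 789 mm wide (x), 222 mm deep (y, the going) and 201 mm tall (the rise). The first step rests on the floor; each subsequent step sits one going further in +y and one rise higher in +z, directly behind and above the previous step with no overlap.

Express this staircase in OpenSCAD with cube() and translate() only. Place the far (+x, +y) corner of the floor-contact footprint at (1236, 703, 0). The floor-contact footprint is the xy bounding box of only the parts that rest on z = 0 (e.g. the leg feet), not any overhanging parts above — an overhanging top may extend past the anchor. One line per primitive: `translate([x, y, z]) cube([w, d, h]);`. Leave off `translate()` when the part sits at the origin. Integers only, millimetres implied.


translate([447, 481, 0]) cube([789, 222, 201]);
translate([447, 703, 201]) cube([789, 222, 201]);
translate([447, 925, 402]) cube([789, 222, 201]);
translate([447, 1147, 603]) cube([789, 222, 201]);


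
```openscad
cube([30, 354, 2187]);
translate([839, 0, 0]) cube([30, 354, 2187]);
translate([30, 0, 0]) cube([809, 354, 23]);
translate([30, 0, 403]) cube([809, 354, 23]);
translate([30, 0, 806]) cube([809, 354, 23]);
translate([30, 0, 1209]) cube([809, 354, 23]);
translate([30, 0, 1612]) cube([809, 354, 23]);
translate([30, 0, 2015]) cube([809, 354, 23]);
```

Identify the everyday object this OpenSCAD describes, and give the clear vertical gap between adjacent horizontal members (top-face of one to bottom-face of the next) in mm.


A bookshelf. The clear shelf gap is 380 mm.

Two tall side panels with 6 horizontal boards between them — a bookshelf. The first two shelf undersides are at z = 0 and z = 403; with shelf thickness 23, the clear gap is 403 − 0 − 23 = 380 mm.


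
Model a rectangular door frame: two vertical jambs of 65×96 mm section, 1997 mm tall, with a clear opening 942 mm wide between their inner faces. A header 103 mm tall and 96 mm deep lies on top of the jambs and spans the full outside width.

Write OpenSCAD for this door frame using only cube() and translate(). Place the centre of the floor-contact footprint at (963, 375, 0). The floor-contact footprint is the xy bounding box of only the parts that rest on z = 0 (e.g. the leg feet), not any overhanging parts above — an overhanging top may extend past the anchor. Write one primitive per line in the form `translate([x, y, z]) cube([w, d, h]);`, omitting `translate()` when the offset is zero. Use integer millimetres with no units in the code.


translate([427, 327, 0]) cube([65, 96, 1997]);
translate([1434, 327, 0]) cube([65, 96, 1997]);
translate([427, 327, 1997]) cube([1072, 96, 103]);


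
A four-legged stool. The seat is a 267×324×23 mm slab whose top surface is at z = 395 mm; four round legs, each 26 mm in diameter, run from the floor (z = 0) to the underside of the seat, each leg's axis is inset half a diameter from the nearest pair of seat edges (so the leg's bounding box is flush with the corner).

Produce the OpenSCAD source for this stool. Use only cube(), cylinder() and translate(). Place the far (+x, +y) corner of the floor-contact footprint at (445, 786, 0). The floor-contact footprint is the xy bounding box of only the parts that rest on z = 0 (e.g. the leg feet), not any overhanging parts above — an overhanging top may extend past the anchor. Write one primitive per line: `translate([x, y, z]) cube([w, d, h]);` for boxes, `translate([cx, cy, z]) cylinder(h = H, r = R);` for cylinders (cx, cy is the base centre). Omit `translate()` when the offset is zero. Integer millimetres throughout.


translate([178, 462, 372]) cube([267, 324, 23]);
translate([191, 475, 0]) cylinder(h = 372, r = 13);
translate([432, 475, 0]) cylinder(h = 372, r = 13);
translate([191, 773, 0]) cylinder(h = 372, r = 13);
translate([432, 773, 0]) cylinder(h = 372, r = 13);


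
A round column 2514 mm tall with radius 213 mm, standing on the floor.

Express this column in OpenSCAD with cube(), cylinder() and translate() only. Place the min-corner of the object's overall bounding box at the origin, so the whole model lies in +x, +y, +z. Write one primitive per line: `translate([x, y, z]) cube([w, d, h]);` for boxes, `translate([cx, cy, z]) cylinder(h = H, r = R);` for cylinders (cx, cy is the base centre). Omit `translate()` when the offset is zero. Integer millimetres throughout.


translate([213, 213, 0]) cylinder(h = 2514, r = 213);


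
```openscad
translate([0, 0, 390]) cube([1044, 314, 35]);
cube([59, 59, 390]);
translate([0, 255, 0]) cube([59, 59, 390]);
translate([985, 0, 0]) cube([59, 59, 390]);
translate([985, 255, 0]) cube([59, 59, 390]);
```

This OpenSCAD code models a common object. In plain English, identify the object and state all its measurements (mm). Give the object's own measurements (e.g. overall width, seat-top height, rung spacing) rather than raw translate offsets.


A bench: a 1044×314 mm seat slab, 35 mm thick, top at z = 425 mm, on four 59×59 mm square legs flush with the seat corners and standing on z = 0.


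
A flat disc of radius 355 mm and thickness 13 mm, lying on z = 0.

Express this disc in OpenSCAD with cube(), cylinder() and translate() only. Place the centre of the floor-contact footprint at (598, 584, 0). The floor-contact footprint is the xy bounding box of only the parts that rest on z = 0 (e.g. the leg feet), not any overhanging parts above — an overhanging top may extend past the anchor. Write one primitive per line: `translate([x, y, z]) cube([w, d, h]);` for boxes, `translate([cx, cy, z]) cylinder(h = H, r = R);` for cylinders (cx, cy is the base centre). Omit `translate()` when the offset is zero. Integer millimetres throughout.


translate([598, 584, 0]) cylinder(h = 13, r = 355);


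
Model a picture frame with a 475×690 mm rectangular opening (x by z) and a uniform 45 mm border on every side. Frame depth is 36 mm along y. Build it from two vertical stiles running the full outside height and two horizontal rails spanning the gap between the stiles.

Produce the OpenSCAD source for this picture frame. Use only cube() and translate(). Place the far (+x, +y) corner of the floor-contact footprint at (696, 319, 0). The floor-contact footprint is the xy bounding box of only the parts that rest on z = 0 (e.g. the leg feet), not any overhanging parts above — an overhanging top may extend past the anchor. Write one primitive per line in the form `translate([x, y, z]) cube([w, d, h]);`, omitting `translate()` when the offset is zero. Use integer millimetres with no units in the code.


translate([131, 283, 0]) cube([45, 36, 780]);
translate([651, 283, 0]) cube([45, 36, 780]);
translate([176, 283, 0]) cube([475, 36, 45]);
translate([176, 283, 735]) cube([475, 36, 45]);


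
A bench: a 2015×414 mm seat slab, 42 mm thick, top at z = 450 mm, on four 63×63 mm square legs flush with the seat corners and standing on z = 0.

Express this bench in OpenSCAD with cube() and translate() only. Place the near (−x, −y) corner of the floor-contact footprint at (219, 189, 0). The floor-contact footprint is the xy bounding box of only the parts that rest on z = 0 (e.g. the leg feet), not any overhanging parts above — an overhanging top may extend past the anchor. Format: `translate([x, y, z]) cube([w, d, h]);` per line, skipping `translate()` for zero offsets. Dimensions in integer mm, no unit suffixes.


// leg_h = 450 − 42 = 408
translate([219, 189, 408]) cube([2015, 414, 42]);
translate([219, 189, 0]) cube([63, 63, 408]);
translate([219, 540, 0]) cube([63, 63, 408]);
translate([2171, 189, 0]) cube([63, 63, 408]);
translate([2171, 540, 0]) cube([63, 63, 408]);


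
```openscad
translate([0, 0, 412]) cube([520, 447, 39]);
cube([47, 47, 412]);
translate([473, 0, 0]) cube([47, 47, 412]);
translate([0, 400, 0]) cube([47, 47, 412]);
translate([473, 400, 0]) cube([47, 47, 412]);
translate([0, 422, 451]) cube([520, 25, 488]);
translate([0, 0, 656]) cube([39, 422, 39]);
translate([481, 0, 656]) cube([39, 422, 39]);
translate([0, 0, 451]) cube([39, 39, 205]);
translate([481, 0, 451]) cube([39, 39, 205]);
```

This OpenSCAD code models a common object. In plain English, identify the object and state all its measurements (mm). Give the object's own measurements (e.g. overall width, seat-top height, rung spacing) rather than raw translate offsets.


A chair. The seat is a 520×447×39 mm slab with its top at z = 451 mm, on four 47×47 mm corner legs (flush with the seat edges, standing on z = 0). A flat backrest 25 mm thick, 488 mm tall, spans the full seat width and rises from the seat top along its +y edge, rear face flush with the rear of the seat. Two armrests of 39×39 mm section run along each side from the seat's front edge to the front of the backrest, top faces 244 mm above the seat top and outer faces flush with the seat's x-edges; a 39×39 mm post under the front of each armrest stands on the seat at the front corner.


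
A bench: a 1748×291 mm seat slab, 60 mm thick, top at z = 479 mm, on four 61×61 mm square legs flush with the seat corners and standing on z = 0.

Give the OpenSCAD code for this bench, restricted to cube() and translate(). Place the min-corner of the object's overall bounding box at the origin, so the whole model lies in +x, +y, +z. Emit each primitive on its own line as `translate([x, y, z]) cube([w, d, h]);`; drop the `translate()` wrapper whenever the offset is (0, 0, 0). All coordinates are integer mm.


// leg_h = 479 − 60 = 419
translate([0, 0, 419]) cube([1748, 291, 60]);
cube([61, 61, 419]);
translate([0, 230, 0]) cube([61, 61, 419]);
translate([1687, 0, 0]) cube([61, 61, 419]);
translate([1687, 230, 0]) cube([61, 61, 419]);


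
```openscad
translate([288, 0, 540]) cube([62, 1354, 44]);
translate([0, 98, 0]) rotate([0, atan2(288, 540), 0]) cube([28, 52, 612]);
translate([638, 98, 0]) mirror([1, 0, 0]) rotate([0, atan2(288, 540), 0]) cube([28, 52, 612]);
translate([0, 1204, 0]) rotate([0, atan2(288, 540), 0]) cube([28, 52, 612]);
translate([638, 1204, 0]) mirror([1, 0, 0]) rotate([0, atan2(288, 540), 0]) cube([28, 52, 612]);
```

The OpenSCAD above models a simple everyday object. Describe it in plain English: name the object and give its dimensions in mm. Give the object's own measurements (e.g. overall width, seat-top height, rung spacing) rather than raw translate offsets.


A sawhorse. A 62×1354×44 mm beam (x, y, z) sits on two A-frame leg pairs. Each pair is two raked legs of 28×52 mm section (52 mm along y) splaying symmetrically in x. Each leg rises 540 mm vertically over 288 mm of horizontal reach and is 612 mm long along its own axis. Every leg's outer bottom edge rests on the floor and its outer top edge meets a bottom edge of the beam — the left legs (tilting toward +x) meet the beam's −x bottom edge, the right legs (their mirror images, tilting toward −x) meet its +x bottom edge — so the leg tops tuck under the beam, the beam's underside is 540 mm above the floor, and the feet are 638 mm apart outside-to-outside with the beam centred between them. The two leg pairs are set in 98 mm from either end of the beam.


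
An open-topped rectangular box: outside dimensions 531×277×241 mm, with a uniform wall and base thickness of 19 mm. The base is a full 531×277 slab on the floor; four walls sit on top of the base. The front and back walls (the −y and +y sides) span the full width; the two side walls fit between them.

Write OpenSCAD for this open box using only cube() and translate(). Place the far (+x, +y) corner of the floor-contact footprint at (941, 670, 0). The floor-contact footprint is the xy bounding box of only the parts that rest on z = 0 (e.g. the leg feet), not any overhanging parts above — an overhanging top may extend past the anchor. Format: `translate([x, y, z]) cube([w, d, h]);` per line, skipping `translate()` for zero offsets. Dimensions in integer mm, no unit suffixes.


translate([410, 393, 0]) cube([531, 277, 19]);
translate([410, 393, 19]) cube([531, 19, 222]);
translate([410, 651, 19]) cube([531, 19, 222]);
translate([410, 412, 19]) cube([19, 239, 222]);
translate([922, 412, 19]) cube([19, 239, 222]);


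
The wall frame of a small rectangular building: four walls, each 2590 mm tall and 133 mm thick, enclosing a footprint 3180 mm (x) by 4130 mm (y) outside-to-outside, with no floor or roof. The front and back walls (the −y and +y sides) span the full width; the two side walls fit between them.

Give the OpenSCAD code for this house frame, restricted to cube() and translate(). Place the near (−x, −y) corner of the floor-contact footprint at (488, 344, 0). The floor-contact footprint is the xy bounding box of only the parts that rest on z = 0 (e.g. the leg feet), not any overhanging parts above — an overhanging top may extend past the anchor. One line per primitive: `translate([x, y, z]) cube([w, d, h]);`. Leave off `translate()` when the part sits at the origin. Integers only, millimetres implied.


translate([488, 344, 0]) cube([3180, 133, 2590]);
translate([488, 4341, 0]) cube([3180, 133, 2590]);
translate([488, 477, 0]) cube([133, 3864, 2590]);
translate([3535, 477, 0]) cube([133, 3864, 2590]);


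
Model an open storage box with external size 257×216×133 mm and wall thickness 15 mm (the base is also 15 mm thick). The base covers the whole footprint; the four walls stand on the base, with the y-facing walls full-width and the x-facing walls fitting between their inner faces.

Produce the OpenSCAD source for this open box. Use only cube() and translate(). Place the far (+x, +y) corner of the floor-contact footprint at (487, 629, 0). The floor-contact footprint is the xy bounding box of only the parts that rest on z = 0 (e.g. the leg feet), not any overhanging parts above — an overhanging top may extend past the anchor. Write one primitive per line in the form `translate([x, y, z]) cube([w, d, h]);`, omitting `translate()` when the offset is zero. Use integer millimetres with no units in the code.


translate([230, 413, 0]) cube([257, 216, 15]);
translate([230, 413, 15]) cube([257, 15, 118]);
translate([230, 614, 15]) cube([257, 15, 118]);
translate([230, 428, 15]) cube([15, 186, 118]);
translate([472, 428, 15]) cube([15, 186, 118]);


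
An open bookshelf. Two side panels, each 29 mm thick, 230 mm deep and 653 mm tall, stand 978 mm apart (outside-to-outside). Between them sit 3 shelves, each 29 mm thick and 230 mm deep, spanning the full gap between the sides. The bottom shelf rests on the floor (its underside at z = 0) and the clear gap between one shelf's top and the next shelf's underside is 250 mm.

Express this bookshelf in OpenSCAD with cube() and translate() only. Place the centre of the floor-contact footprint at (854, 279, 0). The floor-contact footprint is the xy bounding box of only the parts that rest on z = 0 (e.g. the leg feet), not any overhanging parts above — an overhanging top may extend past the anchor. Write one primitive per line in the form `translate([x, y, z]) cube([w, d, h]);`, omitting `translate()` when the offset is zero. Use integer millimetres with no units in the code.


translate([365, 164, 0]) cube([29, 230, 653]);
translate([1314, 164, 0]) cube([29, 230, 653]);
translate([394, 164, 0]) cube([920, 230, 29]);
translate([394, 164, 279]) cube([920, 230, 29]);
translate([394, 164, 558]) cube([920, 230, 29]);


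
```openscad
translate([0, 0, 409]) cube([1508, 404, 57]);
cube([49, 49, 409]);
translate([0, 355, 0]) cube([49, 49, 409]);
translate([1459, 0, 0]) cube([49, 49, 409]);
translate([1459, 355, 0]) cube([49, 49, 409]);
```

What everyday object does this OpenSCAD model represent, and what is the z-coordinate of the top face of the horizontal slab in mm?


A bench. The seat-top height is 466 mm.

A long slab on four corner posts — a bench. The slab sits at z = 409 with thickness 57, so the top is 409 + 57 = 466 mm.


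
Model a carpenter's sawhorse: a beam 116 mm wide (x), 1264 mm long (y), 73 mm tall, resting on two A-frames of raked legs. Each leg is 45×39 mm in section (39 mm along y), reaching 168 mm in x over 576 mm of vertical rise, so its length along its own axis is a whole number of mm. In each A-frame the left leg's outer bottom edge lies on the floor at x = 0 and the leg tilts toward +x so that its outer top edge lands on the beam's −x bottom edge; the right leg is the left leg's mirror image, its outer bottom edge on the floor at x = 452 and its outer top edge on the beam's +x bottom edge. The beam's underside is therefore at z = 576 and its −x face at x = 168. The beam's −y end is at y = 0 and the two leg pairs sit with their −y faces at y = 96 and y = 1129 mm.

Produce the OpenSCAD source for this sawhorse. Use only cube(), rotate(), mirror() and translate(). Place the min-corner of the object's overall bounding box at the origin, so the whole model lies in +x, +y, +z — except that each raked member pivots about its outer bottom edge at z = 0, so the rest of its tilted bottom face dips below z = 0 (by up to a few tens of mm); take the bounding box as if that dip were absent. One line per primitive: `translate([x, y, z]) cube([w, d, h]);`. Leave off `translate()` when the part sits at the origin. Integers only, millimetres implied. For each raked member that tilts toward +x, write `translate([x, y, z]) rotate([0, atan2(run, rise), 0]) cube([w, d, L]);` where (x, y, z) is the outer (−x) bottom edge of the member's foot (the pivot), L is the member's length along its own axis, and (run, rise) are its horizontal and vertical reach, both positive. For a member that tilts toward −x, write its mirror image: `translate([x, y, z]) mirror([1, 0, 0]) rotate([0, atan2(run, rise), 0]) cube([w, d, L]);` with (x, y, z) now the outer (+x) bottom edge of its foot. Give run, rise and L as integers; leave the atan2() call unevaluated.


translate([168, 0, 576]) cube([116, 1264, 73]);
translate([0, 96, 0]) rotate([0, atan2(168, 576), 0]) cube([45, 39, 600]);
translate([452, 96, 0]) mirror([1, 0, 0]) rotate([0, atan2(168, 576), 0]) cube([45, 39, 600]);
translate([0, 1129, 0]) rotate([0, atan2(168, 576), 0]) cube([45, 39, 600]);
translate([452, 1129, 0]) mirror([1, 0, 0]) rotate([0, atan2(168, 576), 0]) cube([45, 39, 600]);


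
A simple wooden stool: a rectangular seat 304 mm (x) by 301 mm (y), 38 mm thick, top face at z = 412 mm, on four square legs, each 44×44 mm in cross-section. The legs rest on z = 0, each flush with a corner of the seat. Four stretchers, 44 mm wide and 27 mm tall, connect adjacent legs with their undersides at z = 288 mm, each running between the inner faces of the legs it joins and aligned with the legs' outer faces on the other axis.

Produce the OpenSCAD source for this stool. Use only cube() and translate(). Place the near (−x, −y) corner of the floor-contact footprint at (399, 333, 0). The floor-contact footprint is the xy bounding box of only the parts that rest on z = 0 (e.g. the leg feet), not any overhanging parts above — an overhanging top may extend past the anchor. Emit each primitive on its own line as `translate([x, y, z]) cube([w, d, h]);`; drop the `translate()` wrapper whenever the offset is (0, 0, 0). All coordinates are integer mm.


// leg_h = 412 - 38 = 374
// stretcher span = 304 - 2*44 = 216
translate([399, 333, 374]) cube([304, 301, 38]);
translate([399, 333, 0]) cube([44, 44, 374]);
translate([659, 333, 0]) cube([44, 44, 374]);
translate([399, 590, 0]) cube([44, 44, 374]);
translate([659, 590, 0]) cube([44, 44, 374]);
translate([443, 333, 288]) cube([216, 44, 27]);
translate([443, 590, 288]) cube([216, 44, 27]);
translate([399, 377, 288]) cube([44, 213, 27]);
translate([659, 377, 288]) cube([44, 213, 27]);


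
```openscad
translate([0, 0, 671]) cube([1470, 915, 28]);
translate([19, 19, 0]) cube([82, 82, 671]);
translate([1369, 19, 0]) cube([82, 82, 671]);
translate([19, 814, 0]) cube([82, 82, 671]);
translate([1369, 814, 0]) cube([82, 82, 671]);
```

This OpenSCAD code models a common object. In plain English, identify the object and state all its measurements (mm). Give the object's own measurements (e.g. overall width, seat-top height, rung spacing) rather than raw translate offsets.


A rectangular dining table. The top is 1470×915×28 mm with its upper surface at z = 699 mm. It stands on four 82×82 mm square legs, each inset 19 mm from the nearest pair of top edges, running from the floor to the underside of the top.


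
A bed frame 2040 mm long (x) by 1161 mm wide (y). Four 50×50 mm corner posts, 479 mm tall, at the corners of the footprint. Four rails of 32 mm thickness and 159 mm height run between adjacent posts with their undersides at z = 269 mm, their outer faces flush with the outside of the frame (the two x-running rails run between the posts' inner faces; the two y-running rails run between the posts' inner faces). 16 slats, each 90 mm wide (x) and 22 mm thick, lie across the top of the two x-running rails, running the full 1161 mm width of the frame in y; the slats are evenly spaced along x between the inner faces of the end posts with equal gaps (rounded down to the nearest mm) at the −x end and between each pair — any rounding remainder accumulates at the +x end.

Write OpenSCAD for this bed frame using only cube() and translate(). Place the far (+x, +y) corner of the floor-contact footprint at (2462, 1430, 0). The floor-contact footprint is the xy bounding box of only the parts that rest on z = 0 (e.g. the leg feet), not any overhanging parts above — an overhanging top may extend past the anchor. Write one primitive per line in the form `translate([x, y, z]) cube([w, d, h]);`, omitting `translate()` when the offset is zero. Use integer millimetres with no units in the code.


// slat z = rail_z + rail_h = 269 + 159 = 428
// slat gap = ⌊(1940 − 16·90) / 17⌋ = 29
translate([422, 269, 0]) cube([50, 50, 479]);
translate([422, 1380, 0]) cube([50, 50, 479]);
translate([2412, 269, 0]) cube([50, 50, 479]);
translate([2412, 1380, 0]) cube([50, 50, 479]);
translate([472, 269, 269]) cube([1940, 32, 159]);
translate([472, 1398, 269]) cube([1940, 32, 159]);
translate([422, 319, 269]) cube([32, 1061, 159]);
translate([2430, 319, 269]) cube([32, 1061, 159]);
translate([501, 269, 428]) cube([90, 1161, 22]);
translate([620, 269, 428]) cube([90, 1161, 22]);
translate([739, 269, 428]) cube([90, 1161, 22]);
translate([858, 269, 428]) cube([90, 1161, 22]);
translate([977, 269, 428]) cube([90, 1161, 22]);
translate([1096, 269, 428]) cube([90, 1161, 22]);
translate([1215, 269, 428]) cube([90, 1161, 22]);
translate([1334, 269, 428]) cube([90, 1161, 22]);
translate([1453, 269, 428]) cube([90, 1161, 22]);
translate([1572, 269, 428]) cube([90, 1161, 22]);
translate([1691, 269, 428]) cube([90, 1161, 22]);
translate([1810, 269, 428]) cube([90, 1161, 22]);
translate([1929, 269, 428]) cube([90, 1161, 22]);
translate([2048, 269, 428]) cube([90, 1161, 22]);
translate([2167, 269, 428]) cube([90, 1161, 22]);
translate([2286, 269, 428]) cube([90, 1161, 22]);


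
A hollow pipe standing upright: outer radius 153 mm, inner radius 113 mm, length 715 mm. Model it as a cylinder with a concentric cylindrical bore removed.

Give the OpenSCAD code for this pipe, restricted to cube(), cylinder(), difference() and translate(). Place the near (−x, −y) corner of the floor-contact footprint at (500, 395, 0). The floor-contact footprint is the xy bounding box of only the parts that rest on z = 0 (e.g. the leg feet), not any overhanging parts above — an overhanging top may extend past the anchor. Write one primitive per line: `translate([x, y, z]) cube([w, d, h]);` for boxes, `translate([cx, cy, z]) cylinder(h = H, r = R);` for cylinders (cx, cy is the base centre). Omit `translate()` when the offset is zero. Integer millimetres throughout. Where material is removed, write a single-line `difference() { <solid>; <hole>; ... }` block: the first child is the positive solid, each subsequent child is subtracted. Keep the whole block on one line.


difference() { translate([653, 548, 0]) cylinder(h = 715, r = 153); translate([653, 548, 0]) cylinder(h = 715, r = 113); }


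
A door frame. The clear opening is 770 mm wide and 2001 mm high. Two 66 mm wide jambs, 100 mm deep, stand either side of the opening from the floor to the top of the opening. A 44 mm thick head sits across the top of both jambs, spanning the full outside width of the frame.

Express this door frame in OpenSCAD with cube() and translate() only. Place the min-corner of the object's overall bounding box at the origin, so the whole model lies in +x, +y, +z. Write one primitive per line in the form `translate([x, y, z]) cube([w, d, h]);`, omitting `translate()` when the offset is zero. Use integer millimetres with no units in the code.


cube([66, 100, 2001]);
translate([836, 0, 0]) cube([66, 100, 2001]);
translate([0, 0, 2001]) cube([902, 100, 44]);


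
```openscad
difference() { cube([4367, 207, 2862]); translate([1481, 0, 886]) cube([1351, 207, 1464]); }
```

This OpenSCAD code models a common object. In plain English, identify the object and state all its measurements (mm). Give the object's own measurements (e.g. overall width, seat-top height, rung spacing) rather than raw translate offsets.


A wall 4367 mm long (x), 207 mm thick (y), 2862 mm tall, with a rectangular window opening cut through it. The opening is 1351 mm wide and 1464 mm tall; its sill is at z = 886 mm and its near (−x) edge is 1481 mm from the wall's −x end. The opening passes through the full wall thickness.


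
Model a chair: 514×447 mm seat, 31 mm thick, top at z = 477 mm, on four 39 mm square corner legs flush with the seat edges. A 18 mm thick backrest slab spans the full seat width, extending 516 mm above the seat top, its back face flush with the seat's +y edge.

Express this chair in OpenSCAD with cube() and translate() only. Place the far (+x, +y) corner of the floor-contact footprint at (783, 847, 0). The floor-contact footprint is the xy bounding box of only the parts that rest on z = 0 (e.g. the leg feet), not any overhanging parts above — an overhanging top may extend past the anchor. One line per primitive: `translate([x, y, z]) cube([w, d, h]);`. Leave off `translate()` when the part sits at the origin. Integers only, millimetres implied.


translate([269, 400, 446]) cube([514, 447, 31]);
translate([269, 400, 0]) cube([39, 39, 446]);
translate([744, 400, 0]) cube([39, 39, 446]);
translate([269, 808, 0]) cube([39, 39, 446]);
translate([744, 808, 0]) cube([39, 39, 446]);
translate([269, 829, 477]) cube([514, 18, 516]);


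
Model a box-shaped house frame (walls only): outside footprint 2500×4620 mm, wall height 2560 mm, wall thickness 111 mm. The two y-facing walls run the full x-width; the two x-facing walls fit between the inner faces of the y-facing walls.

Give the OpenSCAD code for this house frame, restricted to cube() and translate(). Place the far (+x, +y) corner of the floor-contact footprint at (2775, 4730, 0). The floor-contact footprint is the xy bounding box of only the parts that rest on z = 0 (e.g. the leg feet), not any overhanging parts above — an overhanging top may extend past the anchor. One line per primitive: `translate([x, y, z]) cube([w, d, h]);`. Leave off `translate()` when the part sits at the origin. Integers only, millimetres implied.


translate([275, 110, 0]) cube([2500, 111, 2560]);
translate([275, 4619, 0]) cube([2500, 111, 2560]);
translate([275, 221, 0]) cube([111, 4398, 2560]);
translate([2664, 221, 0]) cube([111, 4398, 2560]);


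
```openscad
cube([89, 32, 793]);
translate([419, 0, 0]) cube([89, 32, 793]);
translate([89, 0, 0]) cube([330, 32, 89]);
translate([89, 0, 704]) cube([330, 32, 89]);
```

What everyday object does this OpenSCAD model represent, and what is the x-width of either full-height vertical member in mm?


A picture frame. The border width is 89 mm.

Four thin pieces enclosing a rectangular opening — a picture frame. The two full-height stiles are 793 mm tall; the top rail sits at z = 704 and is 89 mm tall, so the border above the opening is 793 − 704 = 89 mm, matching the stile x-width.


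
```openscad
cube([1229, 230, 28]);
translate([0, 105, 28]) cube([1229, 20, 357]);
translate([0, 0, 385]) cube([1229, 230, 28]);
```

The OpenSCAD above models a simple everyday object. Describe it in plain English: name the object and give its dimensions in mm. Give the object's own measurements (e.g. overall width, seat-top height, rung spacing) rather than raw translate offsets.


An I-beam lying along x, 1229 mm long. Overall section height 413 mm. Two flanges 230 mm wide (y) and 28 mm thick, one on the floor and one at the top; a web 20 mm thick runs between them, centred on the flange width.


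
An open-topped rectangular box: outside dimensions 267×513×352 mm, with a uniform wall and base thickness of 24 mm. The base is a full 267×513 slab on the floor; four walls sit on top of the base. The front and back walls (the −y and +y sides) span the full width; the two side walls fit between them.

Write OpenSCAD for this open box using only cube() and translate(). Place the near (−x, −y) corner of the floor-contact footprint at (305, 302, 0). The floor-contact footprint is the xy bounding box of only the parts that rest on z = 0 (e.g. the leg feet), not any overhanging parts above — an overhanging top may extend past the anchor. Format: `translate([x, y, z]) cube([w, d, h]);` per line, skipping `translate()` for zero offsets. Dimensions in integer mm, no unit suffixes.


translate([305, 302, 0]) cube([267, 513, 24]);
translate([305, 302, 24]) cube([267, 24, 328]);
translate([305, 791, 24]) cube([267, 24, 328]);
translate([305, 326, 24]) cube([24, 465, 328]);
translate([548, 326, 24]) cube([24, 465, 328]);


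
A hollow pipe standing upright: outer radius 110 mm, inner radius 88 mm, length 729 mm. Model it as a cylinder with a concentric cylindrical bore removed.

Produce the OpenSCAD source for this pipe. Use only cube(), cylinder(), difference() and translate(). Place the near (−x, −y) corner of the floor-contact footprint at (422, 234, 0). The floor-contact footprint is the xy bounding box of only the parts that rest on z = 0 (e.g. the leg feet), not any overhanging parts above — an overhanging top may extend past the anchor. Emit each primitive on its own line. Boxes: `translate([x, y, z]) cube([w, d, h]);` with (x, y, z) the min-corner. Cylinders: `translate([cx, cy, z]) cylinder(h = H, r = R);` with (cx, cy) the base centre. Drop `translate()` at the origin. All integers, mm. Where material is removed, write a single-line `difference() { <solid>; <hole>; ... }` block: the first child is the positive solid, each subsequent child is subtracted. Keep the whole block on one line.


difference() { translate([532, 344, 0]) cylinder(h = 729, r = 110); translate([532, 344, 0]) cylinder(h = 729, r = 88); }


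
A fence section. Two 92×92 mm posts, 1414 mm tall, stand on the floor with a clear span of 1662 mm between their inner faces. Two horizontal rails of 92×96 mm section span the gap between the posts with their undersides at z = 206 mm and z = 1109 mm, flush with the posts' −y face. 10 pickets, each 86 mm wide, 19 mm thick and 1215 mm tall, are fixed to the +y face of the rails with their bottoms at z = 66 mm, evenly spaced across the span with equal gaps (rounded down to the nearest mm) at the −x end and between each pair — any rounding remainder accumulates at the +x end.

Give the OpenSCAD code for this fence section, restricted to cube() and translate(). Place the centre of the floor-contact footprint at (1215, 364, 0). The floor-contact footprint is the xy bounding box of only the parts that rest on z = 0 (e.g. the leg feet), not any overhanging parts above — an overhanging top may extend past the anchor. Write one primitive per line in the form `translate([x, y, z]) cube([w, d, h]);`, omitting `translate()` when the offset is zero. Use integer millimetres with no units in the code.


translate([292, 318, 0]) cube([92, 92, 1414]);
translate([2046, 318, 0]) cube([92, 92, 1414]);
translate([384, 318, 206]) cube([1662, 92, 96]);
translate([384, 318, 1109]) cube([1662, 92, 96]);
translate([456, 410, 66]) cube([86, 19, 1215]);
translate([614, 410, 66]) cube([86, 19, 1215]);
translate([772, 410, 66]) cube([86, 19, 1215]);
translate([930, 410, 66]) cube([86, 19, 1215]);
translate([1088, 410, 66]) cube([86, 19, 1215]);
translate([1246, 410, 66]) cube([86, 19, 1215]);
translate([1404, 410, 66]) cube([86, 19, 1215]);
translate([1562, 410, 66]) cube([86, 19, 1215]);
translate([1720, 410, 66]) cube([86, 19, 1215]);
translate([1878, 410, 66]) cube([86, 19, 1215]);


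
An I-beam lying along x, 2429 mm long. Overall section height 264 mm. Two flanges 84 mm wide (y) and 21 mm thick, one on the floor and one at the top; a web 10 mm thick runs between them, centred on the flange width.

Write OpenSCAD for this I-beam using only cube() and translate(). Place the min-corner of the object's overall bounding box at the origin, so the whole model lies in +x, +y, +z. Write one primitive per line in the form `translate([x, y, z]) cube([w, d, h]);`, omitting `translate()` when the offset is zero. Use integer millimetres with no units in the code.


cube([2429, 84, 21]);
translate([0, 37, 21]) cube([2429, 10, 222]);
translate([0, 0, 243]) cube([2429, 84, 21]);


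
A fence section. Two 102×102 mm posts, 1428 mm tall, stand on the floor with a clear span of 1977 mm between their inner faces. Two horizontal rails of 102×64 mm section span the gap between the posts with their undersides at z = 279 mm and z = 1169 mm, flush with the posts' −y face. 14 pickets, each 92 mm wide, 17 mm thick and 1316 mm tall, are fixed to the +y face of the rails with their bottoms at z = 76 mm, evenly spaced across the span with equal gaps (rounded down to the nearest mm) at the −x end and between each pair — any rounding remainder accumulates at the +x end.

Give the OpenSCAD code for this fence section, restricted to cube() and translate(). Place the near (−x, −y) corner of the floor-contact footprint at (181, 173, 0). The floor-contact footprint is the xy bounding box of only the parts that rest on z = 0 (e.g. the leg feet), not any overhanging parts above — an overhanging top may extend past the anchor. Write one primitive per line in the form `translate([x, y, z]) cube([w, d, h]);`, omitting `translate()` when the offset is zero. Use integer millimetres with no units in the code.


translate([181, 173, 0]) cube([102, 102, 1428]);
translate([2260, 173, 0]) cube([102, 102, 1428]);
translate([283, 173, 279]) cube([1977, 102, 64]);
translate([283, 173, 1169]) cube([1977, 102, 64]);
translate([328, 275, 76]) cube([92, 17, 1316]);
translate([465, 275, 76]) cube([92, 17, 1316]);
translate([602, 275, 76]) cube([92, 17, 1316]);
translate([739, 275, 76]) cube([92, 17, 1316]);
translate([876, 275, 76]) cube([92, 17, 1316]);
translate([1013, 275, 76]) cube([92, 17, 1316]);
translate([1150, 275, 76]) cube([92, 17, 1316]);
translate([1287, 275, 76]) cube([92, 17, 1316]);
translate([1424, 275, 76]) cube([92, 17, 1316]);
translate([1561, 275, 76]) cube([92, 17, 1316]);
translate([1698, 275, 76]) cube([92, 17, 1316]);
translate([1835, 275, 76]) cube([92, 17, 1316]);
translate([1972, 275, 76]) cube([92, 17, 1316]);
translate([2109, 275, 76]) cube([92, 17, 1316]);


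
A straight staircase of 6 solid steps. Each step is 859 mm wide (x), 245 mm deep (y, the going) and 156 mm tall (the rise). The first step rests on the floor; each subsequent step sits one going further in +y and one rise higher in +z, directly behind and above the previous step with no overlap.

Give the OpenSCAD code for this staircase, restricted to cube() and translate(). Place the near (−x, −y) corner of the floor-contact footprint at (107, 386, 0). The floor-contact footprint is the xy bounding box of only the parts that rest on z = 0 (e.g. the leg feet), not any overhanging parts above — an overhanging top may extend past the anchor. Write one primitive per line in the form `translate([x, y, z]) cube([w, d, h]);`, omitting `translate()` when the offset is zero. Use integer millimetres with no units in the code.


translate([107, 386, 0]) cube([859, 245, 156]);
translate([107, 631, 156]) cube([859, 245, 156]);
translate([107, 876, 312]) cube([859, 245, 156]);
translate([107, 1121, 468]) cube([859, 245, 156]);
translate([107, 1366, 624]) cube([859, 245, 156]);
translate([107, 1611, 780]) cube([859, 245, 156]);


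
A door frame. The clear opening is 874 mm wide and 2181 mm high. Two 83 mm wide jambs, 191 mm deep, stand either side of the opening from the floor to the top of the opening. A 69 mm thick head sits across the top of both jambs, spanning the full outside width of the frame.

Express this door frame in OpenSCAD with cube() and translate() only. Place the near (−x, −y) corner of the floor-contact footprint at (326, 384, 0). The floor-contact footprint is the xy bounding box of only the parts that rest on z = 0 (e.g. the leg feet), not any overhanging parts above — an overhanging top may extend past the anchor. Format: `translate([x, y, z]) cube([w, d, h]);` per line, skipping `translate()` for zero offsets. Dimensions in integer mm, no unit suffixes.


translate([326, 384, 0]) cube([83, 191, 2181]);
translate([1283, 384, 0]) cube([83, 191, 2181]);
translate([326, 384, 2181]) cube([1040, 191, 69]);


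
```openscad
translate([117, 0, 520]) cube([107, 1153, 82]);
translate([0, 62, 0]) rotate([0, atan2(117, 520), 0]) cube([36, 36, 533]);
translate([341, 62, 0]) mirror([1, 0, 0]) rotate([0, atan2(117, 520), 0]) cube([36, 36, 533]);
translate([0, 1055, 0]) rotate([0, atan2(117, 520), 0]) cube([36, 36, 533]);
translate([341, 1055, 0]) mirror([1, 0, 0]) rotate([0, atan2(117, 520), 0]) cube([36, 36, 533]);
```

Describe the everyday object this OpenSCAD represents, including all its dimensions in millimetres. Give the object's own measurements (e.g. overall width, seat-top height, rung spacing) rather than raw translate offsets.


A sawhorse. A 107×1153×82 mm beam (x, y, z) sits on two A-frame leg pairs. Each pair is two raked legs of 36×36 mm section (36 mm along y) splaying symmetrically in x. Each leg rises 520 mm vertically over 117 mm of horizontal reach and is 533 mm long along its own axis. Every leg's outer bottom edge rests on the floor and its outer top edge meets a bottom edge of the beam — the left legs (tilting toward +x) meet the beam's −x bottom edge, the right legs (their mirror images, tilting toward −x) meet its +x bottom edge — so the leg tops tuck under the beam, the beam's underside is 520 mm above the floor, and the feet are 341 mm apart outside-to-outside with the beam centred between them. The two leg pairs are set in 62 mm from either end of the beam.
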